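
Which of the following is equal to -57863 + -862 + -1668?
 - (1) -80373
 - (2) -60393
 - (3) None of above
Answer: 2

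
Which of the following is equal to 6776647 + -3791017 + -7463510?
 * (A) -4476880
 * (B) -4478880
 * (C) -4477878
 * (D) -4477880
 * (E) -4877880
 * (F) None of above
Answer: D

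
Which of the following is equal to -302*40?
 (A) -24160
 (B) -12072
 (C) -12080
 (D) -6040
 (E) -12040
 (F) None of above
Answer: C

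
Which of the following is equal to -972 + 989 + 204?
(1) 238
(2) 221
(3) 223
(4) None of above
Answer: 2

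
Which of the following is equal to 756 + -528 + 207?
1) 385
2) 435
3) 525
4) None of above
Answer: 2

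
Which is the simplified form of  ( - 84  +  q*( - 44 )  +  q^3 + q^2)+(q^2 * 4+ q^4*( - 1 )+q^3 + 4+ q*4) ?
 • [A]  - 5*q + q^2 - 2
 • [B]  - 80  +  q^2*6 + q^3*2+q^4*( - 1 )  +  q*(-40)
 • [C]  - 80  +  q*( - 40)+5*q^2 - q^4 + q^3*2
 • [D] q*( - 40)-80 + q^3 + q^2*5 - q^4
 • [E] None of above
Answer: C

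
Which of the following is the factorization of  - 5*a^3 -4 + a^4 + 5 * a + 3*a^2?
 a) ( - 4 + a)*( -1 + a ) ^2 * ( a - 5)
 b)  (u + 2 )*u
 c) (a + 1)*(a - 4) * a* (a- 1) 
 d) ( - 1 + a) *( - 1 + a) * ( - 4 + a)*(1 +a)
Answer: d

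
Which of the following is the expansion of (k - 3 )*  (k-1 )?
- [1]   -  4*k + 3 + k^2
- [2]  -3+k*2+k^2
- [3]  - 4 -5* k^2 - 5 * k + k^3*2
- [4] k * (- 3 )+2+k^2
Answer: 1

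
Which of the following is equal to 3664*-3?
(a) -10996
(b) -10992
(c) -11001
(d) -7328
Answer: b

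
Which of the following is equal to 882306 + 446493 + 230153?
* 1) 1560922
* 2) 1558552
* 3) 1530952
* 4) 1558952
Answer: 4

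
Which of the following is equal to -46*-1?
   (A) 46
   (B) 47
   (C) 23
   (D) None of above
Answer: A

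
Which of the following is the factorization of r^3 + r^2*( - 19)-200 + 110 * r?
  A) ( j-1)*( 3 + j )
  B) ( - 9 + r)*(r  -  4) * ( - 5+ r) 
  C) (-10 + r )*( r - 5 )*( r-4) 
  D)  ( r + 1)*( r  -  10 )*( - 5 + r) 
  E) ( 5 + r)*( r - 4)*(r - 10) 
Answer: C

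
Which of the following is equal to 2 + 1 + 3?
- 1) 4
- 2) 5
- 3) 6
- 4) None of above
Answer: 3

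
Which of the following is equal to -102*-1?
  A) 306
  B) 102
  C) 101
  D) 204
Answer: B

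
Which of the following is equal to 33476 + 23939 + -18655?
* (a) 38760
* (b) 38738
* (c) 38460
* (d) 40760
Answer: a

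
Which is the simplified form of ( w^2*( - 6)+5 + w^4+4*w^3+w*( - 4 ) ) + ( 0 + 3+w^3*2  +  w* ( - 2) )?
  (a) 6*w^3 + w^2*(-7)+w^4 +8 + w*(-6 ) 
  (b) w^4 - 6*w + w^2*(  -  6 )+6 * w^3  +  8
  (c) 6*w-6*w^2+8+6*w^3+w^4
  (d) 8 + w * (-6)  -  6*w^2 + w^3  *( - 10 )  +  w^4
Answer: b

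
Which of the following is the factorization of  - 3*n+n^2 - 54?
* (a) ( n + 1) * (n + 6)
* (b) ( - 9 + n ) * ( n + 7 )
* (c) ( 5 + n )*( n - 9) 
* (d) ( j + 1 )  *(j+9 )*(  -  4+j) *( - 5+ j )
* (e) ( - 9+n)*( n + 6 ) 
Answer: e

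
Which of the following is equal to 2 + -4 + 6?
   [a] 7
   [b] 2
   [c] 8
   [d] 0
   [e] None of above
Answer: e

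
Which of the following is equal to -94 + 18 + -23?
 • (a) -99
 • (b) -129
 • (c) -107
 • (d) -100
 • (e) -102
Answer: a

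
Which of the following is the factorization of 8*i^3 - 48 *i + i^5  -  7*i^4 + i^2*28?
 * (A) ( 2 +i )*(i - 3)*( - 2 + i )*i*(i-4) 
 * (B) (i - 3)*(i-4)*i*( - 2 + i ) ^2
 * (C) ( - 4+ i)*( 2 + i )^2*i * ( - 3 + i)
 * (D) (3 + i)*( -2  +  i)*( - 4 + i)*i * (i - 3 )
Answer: A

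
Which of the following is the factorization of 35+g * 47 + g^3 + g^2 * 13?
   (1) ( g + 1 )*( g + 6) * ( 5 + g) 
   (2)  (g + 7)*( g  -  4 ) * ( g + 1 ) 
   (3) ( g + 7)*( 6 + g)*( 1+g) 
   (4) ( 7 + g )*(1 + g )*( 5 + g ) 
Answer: 4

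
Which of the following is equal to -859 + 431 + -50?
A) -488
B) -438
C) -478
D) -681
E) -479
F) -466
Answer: C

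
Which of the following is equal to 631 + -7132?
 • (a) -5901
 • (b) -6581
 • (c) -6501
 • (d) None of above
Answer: c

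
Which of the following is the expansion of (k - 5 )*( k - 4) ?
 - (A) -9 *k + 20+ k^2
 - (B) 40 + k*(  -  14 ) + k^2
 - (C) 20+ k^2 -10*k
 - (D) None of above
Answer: A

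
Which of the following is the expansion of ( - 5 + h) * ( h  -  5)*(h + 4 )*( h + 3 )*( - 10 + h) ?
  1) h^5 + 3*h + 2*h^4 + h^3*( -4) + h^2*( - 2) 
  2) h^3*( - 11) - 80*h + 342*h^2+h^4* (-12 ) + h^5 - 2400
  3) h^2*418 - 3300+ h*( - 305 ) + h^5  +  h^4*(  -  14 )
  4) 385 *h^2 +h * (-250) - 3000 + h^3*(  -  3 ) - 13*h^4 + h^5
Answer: 4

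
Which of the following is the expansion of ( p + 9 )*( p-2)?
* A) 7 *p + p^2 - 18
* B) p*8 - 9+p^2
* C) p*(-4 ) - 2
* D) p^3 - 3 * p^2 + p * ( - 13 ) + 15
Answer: A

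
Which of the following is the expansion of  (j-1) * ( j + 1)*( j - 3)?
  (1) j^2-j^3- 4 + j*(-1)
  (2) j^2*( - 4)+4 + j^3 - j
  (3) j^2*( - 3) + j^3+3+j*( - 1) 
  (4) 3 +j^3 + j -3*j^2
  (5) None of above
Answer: 3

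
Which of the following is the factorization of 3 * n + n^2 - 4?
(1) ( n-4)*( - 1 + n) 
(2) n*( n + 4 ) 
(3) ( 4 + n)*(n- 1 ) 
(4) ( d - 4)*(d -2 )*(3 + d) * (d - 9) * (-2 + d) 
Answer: 3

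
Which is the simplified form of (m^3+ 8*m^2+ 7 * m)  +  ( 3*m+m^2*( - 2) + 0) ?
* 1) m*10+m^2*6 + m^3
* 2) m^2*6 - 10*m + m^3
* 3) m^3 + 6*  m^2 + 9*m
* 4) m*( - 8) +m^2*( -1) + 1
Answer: 1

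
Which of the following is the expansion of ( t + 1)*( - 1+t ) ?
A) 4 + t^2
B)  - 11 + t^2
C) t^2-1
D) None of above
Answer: C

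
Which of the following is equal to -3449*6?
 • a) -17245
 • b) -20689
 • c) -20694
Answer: c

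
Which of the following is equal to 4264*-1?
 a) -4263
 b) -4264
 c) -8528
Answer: b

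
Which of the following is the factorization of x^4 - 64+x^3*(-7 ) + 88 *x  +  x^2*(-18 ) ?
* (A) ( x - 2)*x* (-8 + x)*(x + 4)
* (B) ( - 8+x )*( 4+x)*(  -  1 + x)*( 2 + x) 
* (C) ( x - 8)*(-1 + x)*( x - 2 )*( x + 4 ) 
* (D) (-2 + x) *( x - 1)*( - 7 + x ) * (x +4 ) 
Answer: C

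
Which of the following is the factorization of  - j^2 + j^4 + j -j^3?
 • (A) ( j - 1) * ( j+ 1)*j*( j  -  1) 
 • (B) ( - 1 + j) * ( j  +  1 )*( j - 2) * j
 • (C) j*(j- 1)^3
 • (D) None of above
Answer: A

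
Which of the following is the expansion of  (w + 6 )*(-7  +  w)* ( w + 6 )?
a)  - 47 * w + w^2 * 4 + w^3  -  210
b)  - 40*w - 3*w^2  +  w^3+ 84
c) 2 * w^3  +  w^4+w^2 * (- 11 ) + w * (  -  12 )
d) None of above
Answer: d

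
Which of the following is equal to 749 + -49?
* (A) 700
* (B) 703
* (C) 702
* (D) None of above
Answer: A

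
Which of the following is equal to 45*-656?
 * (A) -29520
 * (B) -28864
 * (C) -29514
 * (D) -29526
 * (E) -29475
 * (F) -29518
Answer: A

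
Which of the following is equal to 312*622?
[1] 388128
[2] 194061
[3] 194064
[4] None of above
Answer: 3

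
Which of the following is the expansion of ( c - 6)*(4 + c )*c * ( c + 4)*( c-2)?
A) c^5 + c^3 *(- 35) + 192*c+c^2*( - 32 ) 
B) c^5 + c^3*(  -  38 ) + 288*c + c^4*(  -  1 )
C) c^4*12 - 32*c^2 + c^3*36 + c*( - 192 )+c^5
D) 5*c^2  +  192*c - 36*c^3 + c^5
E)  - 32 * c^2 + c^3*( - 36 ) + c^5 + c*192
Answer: E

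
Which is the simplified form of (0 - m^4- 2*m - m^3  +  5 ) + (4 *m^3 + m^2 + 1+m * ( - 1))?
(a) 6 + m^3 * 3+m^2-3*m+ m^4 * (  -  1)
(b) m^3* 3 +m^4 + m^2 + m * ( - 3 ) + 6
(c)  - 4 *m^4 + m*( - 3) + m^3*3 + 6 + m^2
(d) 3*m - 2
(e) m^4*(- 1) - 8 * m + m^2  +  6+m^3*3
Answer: a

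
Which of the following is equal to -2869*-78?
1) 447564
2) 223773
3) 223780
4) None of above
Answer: 4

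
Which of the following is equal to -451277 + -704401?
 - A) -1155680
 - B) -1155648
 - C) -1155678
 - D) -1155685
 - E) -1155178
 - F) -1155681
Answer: C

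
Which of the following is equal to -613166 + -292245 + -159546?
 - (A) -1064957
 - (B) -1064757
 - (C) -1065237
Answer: A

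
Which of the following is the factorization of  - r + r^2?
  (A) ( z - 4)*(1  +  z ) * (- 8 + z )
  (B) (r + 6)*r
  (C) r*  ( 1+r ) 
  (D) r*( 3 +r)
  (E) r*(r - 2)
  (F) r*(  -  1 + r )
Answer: F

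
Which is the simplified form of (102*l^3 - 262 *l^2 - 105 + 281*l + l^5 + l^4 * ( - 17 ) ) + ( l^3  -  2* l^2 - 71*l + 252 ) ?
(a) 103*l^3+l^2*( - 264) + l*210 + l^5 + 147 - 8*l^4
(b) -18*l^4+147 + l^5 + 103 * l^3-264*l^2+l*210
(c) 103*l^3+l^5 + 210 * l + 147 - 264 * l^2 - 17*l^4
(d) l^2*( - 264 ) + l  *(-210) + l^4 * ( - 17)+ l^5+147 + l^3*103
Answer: c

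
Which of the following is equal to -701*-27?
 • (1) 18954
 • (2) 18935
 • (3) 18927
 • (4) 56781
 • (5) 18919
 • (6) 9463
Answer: 3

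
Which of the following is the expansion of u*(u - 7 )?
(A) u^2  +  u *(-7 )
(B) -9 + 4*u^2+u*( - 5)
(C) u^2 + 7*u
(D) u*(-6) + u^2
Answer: A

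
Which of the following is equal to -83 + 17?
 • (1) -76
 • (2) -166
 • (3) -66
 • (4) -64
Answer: 3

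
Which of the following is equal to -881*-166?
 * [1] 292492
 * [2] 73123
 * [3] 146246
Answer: 3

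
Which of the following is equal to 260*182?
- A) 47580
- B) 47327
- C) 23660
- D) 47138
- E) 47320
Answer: E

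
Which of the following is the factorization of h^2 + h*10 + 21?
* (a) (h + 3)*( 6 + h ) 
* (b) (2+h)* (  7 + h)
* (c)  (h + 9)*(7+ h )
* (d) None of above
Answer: d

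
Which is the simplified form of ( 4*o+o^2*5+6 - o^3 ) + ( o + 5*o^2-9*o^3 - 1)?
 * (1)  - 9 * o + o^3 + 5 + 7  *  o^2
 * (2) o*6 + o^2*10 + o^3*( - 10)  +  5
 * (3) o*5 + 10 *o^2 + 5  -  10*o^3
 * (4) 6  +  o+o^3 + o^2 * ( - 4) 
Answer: 3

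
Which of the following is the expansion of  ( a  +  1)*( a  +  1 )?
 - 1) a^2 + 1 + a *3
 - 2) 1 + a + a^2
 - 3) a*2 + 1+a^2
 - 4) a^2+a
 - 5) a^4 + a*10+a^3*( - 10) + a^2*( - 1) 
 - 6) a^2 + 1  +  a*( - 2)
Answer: 3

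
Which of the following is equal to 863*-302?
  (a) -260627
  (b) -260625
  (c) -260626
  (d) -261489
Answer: c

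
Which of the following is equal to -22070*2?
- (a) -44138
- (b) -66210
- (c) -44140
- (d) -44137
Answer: c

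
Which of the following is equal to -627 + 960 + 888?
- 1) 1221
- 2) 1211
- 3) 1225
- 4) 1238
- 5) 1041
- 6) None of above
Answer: 1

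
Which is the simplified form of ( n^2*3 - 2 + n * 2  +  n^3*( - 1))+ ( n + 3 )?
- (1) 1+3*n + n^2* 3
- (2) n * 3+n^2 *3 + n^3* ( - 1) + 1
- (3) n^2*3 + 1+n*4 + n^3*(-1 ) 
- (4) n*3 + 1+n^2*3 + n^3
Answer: 2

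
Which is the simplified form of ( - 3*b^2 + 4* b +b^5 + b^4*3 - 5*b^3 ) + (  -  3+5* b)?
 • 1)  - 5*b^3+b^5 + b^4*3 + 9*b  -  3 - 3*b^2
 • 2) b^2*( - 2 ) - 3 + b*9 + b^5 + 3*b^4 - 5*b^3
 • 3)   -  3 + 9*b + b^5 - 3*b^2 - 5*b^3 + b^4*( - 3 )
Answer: 1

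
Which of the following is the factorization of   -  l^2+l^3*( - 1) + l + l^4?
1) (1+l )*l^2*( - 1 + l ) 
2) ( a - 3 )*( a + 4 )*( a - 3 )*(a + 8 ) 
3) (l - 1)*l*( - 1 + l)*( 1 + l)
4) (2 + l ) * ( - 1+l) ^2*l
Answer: 3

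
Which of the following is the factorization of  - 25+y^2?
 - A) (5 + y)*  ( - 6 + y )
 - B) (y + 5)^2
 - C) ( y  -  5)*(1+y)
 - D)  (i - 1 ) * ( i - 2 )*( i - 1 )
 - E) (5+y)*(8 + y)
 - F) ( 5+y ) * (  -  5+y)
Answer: F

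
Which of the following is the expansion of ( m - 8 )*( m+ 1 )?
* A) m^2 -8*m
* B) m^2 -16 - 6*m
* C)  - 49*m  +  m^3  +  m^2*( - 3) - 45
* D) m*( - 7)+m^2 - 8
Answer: D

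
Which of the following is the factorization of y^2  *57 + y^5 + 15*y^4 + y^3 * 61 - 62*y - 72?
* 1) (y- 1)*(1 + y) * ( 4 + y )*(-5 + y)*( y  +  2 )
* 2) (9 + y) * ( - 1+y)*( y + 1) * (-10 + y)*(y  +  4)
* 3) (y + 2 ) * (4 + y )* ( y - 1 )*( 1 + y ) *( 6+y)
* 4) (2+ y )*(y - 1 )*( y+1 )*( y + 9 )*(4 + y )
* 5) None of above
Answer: 4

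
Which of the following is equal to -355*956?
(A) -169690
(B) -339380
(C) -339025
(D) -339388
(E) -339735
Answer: B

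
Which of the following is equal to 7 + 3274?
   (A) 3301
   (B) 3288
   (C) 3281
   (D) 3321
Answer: C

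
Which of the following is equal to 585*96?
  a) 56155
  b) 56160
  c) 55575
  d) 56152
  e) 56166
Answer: b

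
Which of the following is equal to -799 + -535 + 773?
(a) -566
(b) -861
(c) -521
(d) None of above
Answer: d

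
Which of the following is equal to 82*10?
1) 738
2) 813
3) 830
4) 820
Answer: 4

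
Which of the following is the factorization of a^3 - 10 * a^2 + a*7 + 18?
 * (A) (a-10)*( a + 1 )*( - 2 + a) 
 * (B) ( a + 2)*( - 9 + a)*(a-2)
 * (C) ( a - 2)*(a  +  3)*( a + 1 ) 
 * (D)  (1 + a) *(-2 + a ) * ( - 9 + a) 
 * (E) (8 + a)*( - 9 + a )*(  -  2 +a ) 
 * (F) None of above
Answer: D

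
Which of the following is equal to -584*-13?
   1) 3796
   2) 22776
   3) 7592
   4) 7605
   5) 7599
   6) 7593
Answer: 3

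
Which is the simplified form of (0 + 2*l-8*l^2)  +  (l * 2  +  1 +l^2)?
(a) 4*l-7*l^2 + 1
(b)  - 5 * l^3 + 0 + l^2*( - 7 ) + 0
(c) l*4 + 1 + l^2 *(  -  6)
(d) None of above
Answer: a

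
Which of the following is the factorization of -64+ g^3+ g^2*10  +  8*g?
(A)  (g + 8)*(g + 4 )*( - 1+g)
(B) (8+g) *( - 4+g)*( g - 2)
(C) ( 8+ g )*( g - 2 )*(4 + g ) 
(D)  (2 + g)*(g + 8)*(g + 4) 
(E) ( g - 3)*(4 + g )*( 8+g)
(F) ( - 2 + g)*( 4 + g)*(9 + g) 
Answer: C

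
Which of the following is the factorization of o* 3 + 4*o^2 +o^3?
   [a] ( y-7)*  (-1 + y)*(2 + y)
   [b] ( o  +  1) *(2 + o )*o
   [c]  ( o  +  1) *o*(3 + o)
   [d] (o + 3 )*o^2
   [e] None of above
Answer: c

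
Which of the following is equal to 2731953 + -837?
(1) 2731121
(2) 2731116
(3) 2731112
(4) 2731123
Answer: 2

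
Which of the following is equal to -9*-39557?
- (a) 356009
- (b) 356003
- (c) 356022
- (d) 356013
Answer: d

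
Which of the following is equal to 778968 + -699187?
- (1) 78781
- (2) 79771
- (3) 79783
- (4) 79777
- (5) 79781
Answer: 5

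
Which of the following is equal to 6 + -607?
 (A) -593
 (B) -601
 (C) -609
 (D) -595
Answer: B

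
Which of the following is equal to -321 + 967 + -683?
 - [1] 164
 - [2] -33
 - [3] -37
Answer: 3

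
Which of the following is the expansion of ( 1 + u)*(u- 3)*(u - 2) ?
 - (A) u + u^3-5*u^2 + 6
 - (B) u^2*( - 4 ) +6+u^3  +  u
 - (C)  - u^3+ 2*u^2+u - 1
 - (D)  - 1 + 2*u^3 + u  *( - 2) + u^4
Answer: B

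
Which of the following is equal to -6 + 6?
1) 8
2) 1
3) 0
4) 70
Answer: 3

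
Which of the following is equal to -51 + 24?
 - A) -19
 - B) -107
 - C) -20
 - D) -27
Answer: D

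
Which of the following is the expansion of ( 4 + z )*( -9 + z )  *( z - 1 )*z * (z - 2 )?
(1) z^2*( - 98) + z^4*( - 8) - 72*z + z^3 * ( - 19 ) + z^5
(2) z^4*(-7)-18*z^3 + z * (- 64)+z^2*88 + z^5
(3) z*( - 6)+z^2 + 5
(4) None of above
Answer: 4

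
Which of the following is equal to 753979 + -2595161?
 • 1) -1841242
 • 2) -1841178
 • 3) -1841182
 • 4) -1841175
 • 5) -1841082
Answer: 3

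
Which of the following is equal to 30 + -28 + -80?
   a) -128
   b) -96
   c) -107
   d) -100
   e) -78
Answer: e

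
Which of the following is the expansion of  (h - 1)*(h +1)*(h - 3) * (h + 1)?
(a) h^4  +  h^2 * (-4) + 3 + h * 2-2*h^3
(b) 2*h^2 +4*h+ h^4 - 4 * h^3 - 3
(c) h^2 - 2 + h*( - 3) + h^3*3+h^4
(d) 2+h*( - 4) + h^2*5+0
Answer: a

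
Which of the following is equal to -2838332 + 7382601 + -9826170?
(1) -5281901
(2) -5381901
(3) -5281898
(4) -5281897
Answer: 1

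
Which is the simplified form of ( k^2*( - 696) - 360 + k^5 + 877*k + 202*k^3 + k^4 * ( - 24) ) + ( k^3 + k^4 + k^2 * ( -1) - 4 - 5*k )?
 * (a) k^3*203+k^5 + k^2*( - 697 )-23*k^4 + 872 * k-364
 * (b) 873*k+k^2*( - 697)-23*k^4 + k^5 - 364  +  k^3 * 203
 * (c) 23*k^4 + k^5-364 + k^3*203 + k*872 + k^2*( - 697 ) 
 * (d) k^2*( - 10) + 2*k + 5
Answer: a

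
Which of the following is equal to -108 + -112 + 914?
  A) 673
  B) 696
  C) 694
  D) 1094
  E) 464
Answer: C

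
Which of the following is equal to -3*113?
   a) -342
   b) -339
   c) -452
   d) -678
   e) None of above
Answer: b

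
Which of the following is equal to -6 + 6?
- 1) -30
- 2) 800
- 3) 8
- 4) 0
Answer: 4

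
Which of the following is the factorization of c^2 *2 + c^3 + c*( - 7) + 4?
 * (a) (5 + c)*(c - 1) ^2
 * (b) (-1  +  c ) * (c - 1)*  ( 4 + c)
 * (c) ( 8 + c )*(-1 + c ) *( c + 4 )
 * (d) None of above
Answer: b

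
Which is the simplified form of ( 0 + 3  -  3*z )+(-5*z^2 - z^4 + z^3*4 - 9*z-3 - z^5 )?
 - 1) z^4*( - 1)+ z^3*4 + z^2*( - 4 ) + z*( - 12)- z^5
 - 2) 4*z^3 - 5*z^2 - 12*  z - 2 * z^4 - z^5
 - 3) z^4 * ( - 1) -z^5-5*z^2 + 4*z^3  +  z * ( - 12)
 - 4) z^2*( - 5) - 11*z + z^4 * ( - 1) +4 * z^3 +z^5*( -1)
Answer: 3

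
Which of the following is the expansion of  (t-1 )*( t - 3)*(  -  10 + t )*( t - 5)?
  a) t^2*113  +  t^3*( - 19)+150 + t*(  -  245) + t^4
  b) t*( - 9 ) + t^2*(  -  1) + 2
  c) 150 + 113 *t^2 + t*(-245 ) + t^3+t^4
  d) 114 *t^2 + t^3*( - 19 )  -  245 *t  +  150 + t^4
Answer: a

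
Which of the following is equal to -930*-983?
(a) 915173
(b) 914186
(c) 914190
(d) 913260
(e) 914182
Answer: c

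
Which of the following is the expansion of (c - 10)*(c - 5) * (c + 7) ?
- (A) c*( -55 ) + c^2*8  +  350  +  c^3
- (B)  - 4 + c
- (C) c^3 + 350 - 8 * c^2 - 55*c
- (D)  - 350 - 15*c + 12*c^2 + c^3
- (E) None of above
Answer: C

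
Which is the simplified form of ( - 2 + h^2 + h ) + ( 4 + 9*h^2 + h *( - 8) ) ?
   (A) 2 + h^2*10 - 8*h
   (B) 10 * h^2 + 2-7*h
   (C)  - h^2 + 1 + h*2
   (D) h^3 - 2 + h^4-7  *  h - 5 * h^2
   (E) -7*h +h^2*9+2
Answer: B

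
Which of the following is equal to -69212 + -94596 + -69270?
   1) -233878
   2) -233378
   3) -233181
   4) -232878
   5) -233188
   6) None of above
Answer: 6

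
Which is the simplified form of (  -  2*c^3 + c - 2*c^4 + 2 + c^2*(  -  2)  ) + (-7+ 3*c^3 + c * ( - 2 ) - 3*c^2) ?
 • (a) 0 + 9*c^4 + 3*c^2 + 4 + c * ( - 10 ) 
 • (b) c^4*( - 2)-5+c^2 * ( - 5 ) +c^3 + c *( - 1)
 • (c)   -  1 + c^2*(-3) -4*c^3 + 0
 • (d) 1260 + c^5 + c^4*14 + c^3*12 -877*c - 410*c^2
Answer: b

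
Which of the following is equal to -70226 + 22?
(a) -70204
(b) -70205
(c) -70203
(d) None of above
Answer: a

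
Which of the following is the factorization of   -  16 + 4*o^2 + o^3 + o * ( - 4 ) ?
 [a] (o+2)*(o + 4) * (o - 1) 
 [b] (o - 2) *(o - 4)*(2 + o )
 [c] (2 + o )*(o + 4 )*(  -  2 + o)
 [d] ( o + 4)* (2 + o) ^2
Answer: c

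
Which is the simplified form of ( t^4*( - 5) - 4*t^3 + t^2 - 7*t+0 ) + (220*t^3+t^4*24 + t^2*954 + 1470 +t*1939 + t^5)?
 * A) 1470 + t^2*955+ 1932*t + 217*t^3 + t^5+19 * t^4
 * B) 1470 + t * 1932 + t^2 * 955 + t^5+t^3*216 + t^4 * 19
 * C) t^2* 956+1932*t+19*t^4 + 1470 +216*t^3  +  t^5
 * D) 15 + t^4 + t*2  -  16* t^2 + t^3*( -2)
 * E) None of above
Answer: B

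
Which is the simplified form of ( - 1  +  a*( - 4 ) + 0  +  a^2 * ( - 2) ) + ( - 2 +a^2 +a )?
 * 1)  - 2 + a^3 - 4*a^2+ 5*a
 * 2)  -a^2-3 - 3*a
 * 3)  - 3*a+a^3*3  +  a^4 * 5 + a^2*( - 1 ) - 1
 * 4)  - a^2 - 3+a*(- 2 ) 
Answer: 2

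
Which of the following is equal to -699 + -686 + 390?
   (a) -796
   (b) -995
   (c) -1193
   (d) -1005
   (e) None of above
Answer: b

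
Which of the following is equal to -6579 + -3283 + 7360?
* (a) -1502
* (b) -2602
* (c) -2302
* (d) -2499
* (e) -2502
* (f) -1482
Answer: e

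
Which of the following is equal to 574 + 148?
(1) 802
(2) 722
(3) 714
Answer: 2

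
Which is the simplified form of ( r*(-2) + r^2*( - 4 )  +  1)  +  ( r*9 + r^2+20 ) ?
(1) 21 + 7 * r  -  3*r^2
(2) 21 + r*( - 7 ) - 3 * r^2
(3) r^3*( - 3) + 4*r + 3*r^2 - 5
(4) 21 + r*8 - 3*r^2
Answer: 1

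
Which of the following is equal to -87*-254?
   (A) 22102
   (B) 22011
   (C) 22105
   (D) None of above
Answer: D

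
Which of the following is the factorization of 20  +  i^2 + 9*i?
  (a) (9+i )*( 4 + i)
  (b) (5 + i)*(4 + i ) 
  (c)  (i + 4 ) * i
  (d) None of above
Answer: b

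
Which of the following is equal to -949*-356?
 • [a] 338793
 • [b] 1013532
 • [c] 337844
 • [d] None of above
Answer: c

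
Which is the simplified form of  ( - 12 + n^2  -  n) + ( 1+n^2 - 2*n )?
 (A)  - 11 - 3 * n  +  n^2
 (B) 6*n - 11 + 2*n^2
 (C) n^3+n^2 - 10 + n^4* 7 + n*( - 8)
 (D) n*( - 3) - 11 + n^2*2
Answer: D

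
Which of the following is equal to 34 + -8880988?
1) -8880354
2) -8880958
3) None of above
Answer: 3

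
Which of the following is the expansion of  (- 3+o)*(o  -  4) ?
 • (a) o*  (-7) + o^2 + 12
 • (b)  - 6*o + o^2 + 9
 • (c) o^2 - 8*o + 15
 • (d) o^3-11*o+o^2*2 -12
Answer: a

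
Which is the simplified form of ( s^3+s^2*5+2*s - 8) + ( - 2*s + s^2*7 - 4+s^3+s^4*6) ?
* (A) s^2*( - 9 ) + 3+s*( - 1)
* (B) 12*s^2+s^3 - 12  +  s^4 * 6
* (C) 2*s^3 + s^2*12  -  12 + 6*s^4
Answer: C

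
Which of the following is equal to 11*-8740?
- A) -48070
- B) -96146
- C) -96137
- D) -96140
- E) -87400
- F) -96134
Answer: D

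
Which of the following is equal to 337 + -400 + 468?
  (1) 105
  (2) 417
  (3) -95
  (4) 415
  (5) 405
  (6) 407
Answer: 5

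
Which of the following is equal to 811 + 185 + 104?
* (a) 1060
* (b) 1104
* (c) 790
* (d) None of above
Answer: d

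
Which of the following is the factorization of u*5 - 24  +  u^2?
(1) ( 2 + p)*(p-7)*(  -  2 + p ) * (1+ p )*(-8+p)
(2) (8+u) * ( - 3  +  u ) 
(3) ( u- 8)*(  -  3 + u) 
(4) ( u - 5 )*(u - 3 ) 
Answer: 2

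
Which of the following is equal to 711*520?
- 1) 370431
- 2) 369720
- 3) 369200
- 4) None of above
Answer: 2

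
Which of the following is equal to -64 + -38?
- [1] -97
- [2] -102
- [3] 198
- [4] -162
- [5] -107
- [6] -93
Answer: 2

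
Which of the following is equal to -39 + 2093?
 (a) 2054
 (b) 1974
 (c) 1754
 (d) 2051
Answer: a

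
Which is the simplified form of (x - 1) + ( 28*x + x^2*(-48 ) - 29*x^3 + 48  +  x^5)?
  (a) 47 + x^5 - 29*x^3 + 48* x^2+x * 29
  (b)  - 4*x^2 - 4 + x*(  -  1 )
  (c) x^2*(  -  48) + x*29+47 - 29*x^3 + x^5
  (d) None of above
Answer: c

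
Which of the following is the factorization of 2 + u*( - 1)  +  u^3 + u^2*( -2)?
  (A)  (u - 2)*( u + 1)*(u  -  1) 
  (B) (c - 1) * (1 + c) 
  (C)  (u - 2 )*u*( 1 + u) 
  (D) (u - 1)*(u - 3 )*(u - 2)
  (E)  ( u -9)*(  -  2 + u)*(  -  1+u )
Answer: A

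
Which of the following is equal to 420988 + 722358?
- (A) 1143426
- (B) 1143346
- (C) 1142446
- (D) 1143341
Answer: B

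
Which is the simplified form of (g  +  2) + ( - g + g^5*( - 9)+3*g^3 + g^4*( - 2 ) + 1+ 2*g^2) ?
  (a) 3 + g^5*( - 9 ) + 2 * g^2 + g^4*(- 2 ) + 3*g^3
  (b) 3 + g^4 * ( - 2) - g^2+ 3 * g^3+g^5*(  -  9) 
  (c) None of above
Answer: a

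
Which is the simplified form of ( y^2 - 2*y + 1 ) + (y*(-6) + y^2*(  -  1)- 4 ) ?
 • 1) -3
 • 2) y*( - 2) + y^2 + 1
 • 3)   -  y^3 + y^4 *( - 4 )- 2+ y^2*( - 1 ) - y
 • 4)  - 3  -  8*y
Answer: 4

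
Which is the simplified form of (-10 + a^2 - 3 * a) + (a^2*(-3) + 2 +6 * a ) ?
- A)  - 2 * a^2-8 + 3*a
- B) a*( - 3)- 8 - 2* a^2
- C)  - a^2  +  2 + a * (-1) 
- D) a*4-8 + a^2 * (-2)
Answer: A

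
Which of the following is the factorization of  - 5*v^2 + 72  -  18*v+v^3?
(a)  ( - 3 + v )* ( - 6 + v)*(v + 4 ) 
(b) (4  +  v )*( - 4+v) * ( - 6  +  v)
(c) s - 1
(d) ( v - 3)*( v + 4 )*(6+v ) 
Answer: a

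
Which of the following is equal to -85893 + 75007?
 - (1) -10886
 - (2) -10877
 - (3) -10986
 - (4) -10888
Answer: 1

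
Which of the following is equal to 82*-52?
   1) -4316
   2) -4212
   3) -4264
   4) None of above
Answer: 3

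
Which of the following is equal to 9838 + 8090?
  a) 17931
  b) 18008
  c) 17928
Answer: c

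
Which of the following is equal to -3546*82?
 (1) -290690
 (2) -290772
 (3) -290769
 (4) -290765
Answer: 2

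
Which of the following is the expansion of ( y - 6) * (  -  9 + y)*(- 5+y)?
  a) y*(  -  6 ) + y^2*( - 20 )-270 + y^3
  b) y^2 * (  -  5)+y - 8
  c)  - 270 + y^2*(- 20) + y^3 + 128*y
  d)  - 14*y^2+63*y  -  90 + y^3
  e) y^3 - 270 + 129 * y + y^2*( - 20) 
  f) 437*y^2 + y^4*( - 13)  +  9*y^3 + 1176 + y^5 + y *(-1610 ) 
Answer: e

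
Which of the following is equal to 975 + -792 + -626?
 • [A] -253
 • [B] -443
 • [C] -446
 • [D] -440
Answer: B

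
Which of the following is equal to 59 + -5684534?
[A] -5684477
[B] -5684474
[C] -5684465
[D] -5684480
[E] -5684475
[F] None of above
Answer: E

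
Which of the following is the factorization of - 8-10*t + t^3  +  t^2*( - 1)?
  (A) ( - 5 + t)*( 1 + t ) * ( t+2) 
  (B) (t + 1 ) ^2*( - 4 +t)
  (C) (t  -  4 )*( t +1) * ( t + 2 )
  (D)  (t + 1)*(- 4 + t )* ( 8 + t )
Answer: C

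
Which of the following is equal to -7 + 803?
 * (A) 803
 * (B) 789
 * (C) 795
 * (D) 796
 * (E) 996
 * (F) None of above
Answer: D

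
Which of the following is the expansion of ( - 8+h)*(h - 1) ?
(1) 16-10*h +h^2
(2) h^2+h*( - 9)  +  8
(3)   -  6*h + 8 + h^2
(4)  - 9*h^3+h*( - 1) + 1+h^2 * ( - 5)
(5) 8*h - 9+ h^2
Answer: 2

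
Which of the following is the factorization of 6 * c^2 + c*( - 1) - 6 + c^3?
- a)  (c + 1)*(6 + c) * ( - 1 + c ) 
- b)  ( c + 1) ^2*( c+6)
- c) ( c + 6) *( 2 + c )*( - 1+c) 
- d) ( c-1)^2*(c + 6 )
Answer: a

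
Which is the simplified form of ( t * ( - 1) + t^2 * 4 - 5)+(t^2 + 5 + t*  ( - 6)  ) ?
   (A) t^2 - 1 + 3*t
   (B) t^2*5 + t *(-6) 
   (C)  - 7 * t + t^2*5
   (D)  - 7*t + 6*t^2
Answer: C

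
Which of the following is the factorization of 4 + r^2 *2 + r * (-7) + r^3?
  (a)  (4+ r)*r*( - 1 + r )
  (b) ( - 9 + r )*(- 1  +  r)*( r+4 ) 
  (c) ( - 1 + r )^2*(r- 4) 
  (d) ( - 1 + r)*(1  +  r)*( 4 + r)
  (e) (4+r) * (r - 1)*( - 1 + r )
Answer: e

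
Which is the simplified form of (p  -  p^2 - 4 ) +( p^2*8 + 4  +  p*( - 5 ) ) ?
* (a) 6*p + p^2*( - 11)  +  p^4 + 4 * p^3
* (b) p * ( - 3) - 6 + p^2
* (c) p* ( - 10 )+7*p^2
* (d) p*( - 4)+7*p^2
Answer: d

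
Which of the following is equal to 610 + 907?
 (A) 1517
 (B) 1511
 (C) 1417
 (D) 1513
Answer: A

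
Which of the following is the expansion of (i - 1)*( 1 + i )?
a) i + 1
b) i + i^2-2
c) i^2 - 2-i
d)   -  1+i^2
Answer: d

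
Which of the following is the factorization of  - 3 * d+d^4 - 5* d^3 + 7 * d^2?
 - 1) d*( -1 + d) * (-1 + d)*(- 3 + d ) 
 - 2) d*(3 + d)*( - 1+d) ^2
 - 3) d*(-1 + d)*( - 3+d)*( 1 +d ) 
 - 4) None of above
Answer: 1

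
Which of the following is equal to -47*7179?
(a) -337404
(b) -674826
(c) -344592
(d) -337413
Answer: d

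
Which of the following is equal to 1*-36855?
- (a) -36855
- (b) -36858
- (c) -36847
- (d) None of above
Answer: a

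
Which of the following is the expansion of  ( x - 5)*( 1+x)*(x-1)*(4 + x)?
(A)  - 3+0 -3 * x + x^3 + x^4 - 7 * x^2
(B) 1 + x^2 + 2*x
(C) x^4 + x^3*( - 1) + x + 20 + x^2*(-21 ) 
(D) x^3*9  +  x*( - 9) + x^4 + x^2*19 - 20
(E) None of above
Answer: C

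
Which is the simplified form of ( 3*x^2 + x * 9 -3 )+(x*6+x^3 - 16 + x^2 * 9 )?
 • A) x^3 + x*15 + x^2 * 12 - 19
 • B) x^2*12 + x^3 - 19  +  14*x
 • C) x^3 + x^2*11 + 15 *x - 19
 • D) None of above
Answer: A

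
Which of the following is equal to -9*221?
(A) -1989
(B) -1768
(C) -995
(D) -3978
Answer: A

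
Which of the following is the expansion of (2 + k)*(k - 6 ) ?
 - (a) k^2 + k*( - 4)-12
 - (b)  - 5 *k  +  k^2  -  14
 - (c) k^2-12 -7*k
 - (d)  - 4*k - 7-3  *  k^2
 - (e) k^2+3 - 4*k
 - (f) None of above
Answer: a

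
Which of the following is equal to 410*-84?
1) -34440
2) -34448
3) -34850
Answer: 1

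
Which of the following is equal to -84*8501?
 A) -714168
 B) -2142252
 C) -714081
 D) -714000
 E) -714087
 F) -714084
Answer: F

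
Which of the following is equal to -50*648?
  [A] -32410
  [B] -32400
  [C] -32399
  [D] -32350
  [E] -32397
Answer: B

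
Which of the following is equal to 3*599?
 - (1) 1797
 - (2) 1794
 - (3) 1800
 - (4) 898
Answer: 1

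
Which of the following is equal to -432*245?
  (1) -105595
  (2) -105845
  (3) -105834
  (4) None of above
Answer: 4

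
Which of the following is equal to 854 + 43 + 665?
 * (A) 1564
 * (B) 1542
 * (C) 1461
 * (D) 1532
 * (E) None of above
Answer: E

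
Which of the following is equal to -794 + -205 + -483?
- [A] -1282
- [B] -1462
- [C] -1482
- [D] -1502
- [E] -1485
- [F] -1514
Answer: C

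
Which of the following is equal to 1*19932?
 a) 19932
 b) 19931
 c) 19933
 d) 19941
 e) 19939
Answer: a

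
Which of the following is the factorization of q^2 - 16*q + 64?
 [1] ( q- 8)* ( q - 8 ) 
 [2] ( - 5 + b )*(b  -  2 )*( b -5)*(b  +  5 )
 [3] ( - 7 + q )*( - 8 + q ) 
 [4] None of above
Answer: 1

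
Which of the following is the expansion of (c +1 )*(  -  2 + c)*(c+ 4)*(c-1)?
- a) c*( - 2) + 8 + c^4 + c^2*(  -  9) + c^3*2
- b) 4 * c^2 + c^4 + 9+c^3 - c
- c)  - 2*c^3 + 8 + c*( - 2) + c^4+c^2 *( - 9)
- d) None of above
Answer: a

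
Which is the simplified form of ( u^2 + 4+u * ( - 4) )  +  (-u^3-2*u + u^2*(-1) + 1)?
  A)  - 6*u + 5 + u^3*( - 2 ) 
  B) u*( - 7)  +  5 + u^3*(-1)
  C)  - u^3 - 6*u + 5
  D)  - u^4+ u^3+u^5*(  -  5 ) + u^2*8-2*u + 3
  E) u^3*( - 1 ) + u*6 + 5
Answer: C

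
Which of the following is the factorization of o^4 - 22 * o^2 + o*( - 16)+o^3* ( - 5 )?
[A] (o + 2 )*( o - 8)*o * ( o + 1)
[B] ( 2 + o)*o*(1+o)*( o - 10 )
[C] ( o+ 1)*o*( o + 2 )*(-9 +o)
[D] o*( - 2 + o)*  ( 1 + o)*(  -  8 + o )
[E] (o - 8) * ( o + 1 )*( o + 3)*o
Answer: A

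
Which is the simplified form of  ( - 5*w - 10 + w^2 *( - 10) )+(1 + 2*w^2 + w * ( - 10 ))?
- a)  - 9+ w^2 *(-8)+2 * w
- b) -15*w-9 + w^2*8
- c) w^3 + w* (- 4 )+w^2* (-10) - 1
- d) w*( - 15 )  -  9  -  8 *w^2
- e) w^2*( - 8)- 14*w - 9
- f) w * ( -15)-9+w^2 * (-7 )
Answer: d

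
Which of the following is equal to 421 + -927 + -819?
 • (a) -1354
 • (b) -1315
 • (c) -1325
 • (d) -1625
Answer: c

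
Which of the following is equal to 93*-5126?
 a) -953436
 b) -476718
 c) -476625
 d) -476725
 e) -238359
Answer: b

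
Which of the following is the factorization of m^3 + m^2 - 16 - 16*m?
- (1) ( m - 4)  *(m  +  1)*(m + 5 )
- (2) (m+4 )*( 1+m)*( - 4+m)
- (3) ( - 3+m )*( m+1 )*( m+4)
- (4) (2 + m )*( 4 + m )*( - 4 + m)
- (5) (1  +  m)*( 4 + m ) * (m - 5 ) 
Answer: 2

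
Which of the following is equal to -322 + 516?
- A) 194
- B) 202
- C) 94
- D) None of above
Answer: A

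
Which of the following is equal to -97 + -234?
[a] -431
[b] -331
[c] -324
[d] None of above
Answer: b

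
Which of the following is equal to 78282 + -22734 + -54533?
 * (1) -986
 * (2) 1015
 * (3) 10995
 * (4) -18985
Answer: 2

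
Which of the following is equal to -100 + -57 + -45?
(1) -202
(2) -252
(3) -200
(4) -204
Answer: 1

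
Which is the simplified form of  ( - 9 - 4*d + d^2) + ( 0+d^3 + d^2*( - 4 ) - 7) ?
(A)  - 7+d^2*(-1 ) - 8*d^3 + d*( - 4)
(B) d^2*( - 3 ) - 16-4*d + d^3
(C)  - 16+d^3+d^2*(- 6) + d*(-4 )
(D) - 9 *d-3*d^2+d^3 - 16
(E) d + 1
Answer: B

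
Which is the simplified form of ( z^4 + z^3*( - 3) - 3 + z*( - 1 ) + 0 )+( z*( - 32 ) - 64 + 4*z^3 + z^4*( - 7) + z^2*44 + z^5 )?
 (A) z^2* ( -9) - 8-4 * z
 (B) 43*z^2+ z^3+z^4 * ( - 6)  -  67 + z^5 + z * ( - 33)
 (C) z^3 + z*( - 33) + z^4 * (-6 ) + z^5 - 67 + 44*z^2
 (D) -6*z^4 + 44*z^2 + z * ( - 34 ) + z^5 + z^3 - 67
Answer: C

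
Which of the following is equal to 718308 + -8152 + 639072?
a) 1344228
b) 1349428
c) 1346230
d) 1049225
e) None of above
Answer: e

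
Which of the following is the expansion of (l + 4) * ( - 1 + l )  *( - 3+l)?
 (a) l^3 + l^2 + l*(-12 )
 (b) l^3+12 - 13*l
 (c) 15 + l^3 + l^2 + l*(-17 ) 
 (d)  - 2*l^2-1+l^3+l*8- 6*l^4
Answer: b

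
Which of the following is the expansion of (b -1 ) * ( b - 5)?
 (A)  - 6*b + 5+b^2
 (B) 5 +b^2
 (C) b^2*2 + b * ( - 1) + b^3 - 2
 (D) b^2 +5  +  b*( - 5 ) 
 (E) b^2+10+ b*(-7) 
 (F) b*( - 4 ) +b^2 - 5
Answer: A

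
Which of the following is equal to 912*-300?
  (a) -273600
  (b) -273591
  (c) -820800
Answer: a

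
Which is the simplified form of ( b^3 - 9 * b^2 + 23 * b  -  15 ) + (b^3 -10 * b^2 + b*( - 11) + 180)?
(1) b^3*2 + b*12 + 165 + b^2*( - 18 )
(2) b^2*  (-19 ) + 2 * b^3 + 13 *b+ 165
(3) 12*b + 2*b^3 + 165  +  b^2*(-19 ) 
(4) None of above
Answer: 3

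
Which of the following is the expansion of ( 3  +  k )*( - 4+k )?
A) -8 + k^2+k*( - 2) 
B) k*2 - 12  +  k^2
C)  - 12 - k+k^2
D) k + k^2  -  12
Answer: C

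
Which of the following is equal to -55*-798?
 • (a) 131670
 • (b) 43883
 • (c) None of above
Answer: c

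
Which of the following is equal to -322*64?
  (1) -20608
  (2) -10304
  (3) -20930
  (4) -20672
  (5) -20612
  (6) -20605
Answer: 1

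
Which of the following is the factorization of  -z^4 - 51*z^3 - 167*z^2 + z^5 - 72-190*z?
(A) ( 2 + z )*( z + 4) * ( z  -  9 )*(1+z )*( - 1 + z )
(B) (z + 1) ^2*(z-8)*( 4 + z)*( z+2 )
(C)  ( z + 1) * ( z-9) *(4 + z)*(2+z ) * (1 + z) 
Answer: C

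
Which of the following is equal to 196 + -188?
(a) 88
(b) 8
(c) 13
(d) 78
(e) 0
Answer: b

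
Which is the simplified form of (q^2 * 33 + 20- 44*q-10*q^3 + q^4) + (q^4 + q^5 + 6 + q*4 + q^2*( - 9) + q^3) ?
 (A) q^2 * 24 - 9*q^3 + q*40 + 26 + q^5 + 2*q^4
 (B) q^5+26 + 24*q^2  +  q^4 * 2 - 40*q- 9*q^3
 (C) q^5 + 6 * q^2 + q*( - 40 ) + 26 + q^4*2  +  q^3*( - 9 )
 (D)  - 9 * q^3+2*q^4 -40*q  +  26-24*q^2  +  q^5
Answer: B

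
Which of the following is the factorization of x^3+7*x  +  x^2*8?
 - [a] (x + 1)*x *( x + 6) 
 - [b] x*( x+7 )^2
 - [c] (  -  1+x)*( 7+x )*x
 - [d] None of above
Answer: d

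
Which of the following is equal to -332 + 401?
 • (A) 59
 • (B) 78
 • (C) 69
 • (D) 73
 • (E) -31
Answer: C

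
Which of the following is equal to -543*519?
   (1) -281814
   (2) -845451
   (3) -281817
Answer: 3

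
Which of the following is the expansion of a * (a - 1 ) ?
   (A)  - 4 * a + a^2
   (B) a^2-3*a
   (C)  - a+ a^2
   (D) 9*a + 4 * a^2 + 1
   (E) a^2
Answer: C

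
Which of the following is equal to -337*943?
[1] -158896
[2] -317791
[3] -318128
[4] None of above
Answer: 2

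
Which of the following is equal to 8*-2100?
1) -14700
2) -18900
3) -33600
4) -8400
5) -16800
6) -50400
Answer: 5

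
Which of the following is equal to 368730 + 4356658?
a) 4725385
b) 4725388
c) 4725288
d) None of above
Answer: b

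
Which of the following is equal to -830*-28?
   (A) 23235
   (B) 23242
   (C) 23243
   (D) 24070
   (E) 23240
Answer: E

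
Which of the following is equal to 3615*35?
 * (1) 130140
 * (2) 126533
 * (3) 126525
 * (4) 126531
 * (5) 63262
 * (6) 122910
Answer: 3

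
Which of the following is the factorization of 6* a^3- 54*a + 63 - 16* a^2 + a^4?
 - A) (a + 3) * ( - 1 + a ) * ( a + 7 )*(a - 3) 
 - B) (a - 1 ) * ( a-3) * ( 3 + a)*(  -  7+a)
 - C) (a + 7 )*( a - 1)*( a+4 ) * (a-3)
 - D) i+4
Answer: A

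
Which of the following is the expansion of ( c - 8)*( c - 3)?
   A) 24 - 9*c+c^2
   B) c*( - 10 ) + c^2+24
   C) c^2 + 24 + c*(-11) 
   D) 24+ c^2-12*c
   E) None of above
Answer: C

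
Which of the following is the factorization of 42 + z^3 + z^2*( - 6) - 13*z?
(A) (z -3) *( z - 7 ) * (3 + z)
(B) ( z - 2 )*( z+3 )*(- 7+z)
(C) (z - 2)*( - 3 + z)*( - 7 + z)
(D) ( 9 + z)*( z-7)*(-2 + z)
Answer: B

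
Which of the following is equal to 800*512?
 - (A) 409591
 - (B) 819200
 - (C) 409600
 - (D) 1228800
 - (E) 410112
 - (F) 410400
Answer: C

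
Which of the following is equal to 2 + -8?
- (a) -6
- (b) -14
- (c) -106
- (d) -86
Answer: a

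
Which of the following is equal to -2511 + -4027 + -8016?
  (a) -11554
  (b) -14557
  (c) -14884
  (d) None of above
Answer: d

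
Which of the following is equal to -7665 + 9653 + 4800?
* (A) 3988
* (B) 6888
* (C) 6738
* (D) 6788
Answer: D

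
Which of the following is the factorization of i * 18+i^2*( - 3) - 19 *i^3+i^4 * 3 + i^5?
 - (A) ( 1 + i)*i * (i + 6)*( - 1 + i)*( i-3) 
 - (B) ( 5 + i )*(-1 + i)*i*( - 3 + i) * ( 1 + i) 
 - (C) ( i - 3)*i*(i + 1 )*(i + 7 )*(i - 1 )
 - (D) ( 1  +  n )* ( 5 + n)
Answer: A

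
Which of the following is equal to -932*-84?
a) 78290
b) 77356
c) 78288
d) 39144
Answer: c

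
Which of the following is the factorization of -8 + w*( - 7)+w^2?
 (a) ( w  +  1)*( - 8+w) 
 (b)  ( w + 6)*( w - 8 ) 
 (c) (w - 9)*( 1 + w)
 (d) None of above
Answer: a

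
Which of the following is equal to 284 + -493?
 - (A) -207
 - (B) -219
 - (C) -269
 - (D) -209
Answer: D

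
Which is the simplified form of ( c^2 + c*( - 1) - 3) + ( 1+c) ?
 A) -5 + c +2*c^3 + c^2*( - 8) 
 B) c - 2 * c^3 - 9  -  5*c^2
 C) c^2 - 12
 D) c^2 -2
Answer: D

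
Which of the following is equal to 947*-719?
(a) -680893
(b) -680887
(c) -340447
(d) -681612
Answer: a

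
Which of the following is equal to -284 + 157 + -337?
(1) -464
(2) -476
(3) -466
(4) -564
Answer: 1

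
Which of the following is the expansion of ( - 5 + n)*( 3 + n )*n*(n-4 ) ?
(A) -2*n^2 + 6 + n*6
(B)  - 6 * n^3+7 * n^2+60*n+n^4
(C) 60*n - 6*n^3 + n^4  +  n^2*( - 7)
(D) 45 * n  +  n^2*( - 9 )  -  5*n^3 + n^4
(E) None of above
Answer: C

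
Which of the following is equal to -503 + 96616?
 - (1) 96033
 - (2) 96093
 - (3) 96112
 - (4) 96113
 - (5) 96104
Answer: 4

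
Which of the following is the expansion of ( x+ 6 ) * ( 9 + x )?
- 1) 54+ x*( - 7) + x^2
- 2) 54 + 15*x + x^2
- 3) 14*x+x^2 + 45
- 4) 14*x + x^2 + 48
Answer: 2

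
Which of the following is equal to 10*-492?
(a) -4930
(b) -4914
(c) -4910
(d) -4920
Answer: d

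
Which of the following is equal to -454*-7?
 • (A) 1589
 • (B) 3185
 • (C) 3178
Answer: C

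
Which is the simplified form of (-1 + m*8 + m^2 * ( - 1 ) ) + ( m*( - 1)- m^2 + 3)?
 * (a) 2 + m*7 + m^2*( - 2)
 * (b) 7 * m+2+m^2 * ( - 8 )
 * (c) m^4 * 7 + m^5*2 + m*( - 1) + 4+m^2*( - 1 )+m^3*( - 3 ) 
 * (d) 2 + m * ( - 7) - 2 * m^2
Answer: a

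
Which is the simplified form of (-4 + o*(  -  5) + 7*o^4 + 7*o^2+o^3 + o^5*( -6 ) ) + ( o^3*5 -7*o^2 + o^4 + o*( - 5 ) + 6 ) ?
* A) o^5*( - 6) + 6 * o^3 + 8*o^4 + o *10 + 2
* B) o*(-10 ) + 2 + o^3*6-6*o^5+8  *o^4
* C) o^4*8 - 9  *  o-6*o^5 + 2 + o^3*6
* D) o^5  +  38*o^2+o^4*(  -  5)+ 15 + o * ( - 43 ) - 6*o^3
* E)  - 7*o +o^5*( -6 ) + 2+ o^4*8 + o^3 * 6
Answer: B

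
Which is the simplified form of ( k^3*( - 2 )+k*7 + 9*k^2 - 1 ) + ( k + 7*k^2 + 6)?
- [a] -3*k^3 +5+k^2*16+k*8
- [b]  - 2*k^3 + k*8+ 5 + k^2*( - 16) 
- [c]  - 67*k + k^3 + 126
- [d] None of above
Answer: d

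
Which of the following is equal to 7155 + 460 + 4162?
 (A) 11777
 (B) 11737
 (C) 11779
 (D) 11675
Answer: A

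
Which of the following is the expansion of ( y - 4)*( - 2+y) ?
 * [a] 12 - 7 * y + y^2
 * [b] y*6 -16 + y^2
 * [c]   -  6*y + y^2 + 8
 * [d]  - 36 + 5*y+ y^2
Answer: c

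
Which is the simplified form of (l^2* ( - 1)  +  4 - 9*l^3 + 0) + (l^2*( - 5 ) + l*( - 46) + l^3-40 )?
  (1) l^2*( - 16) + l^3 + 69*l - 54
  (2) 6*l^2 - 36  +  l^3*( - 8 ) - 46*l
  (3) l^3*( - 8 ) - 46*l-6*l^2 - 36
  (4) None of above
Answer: 3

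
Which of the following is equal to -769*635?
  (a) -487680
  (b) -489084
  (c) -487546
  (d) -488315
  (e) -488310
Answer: d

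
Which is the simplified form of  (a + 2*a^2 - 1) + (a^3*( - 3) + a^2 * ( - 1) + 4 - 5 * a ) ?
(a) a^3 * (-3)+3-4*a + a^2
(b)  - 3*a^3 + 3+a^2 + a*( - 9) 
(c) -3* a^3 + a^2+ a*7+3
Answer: a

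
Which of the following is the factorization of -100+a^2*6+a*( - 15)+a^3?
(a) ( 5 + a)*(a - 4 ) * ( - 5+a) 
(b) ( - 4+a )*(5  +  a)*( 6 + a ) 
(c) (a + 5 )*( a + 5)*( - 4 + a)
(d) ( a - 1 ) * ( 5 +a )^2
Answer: c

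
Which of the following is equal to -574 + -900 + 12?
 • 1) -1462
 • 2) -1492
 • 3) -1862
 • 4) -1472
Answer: 1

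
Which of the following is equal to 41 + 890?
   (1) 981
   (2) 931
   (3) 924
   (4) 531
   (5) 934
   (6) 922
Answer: 2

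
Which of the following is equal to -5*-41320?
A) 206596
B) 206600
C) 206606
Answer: B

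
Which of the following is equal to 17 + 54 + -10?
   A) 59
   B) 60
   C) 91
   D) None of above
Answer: D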